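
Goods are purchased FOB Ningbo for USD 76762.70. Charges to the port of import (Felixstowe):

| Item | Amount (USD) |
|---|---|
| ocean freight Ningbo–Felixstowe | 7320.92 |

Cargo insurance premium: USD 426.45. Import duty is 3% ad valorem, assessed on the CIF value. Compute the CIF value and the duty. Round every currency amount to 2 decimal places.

CIF value: USD 84510.07; import duty: USD 2535.30

CIF = FOB price + freight + insurance
CIF = 76762.70 + 7320.92 + 426.45 = 84510.07
Import duty = 84510.07 × 3% = 2535.30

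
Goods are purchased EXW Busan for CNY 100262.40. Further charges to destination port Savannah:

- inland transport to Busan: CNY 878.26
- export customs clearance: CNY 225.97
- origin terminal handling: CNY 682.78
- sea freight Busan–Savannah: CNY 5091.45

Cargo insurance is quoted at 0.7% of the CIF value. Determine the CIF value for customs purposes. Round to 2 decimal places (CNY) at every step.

CIF value: CNY 107896.13

Let C be the CIF value. C = EXW price + pre-shipment costs + freight + 0.7% × C
C − 0.7% × C = 100262.40 + 878.26 + 225.97 + 682.78 + 5091.45
0.993 × C = 107140.86
C = 107140.86 / 0.993 = 107896.13
Insurance premium = 0.7% × 107896.13 = 755.27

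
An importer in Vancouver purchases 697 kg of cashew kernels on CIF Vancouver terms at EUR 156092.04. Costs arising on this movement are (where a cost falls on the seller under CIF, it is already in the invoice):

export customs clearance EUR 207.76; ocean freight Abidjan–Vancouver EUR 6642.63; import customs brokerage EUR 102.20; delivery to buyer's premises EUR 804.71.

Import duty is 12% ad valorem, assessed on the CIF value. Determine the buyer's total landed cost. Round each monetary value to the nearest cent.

Total landed cost: EUR 175729.99

CIF: the seller pays costs through ocean freight and marine insurance to the destination port.
Already in the invoice (seller's account under CIF): export clearance, freight — exclude.
The CIF price already equals the CIF value: 156092.04
Import duty = 156092.04 × 12% = 18731.04
Buyer bears: brokerage 102.20 + delivery 804.71 + duty 18731.04 = 19637.95
Landed cost = invoice 156092.04 + 19637.95 = 175729.99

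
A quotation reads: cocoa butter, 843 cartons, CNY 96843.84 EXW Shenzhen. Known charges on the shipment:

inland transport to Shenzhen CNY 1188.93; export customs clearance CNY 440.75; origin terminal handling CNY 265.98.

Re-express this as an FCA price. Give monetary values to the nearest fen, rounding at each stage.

FCA price: CNY 98473.52

Not relevant to the conversion: origin terminal — on the buyer under both terms; not part of either seller's price.
From EXW to FCA, the seller additionally bears: inland to port, export clearance.
FCA price = 96843.84 + 1188.93 + 440.75 = 98473.52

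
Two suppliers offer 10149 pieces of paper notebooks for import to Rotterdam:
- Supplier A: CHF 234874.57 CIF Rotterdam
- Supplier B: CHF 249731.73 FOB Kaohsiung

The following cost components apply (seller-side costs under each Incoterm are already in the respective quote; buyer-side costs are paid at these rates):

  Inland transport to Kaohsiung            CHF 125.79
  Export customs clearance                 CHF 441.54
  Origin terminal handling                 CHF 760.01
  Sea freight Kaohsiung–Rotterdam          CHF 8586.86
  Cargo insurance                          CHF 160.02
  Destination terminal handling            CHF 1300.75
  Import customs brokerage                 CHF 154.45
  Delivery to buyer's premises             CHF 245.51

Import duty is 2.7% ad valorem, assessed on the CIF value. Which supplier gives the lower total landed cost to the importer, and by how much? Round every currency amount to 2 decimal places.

Supplier A (CIF):
The CIF price already equals the CIF value: 234874.57
Import duty = 234874.57 × 2.7% = 6341.61
Buyer bears (A): 1300.75 + 154.45 + 245.51 = 1700.71
Landed cost (A) = invoice 234874.57 + 1700.71 + duty 6341.61 = 242916.89
Supplier B (FOB):
CIF value = FOB price + freight + insurance = 249731.73 + 8586.86 + 160.02 = 258478.61
Import duty = 258478.61 × 2.7% = 6978.92
Buyer bears (B): 8586.86 + 160.02 + 1300.75 + 154.45 + 245.51 = 10447.59
Landed cost (B) = invoice 249731.73 + 10447.59 + duty 6978.92 = 267158.24
Difference = |242916.89 − 267158.24| = 24241.35

Supplier A is cheaper by CHF 24241.35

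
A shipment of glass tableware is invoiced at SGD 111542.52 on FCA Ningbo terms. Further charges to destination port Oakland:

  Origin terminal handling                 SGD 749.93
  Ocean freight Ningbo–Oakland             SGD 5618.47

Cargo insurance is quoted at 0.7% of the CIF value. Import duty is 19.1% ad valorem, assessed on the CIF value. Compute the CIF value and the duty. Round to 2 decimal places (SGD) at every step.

Let C be the CIF value. C = FCA price + pre-shipment costs + freight + 0.7% × C
C − 0.7% × C = 111542.52 + 749.93 + 5618.47
0.993 × C = 117910.92
C = 117910.92 / 0.993 = 118742.11
Insurance premium = 0.7% × 118742.11 = 831.19
Import duty = 118742.11 × 19.1% = 22679.74

CIF value: SGD 118742.11; import duty: SGD 22679.74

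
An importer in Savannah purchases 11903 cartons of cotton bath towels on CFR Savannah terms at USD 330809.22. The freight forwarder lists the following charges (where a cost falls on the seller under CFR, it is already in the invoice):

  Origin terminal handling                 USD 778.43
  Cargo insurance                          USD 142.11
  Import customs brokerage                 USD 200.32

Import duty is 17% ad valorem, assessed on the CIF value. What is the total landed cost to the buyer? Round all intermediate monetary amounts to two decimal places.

Total landed cost: USD 387413.38

CFR: the seller pays costs through ocean freight to the destination port, but not insurance.
Already in the invoice (seller's account under CFR): origin terminal — exclude.
CIF value = CFR price + insurance = 330809.22 + 142.11 = 330951.33
Import duty = 330951.33 × 17% = 56261.73
Buyer bears: insurance 142.11 + brokerage 200.32 + duty 56261.73 = 56604.16
Landed cost = invoice 330809.22 + 56604.16 = 387413.38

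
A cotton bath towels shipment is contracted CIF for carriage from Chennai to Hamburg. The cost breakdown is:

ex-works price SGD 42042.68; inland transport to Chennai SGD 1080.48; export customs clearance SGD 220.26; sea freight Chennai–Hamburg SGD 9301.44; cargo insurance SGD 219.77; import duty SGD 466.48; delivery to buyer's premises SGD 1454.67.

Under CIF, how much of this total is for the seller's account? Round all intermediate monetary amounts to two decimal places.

Seller's account: SGD 52864.63

CIF: the seller pays costs through ocean freight and marine insurance to the destination port.
Seller's account: goods 42042.68 + inland to port 1080.48 + export clearance 220.26 + freight 9301.44 + insurance 219.77 = 52864.63
Buyer's account: duty 466.48 + delivery 1454.67 = 1921.15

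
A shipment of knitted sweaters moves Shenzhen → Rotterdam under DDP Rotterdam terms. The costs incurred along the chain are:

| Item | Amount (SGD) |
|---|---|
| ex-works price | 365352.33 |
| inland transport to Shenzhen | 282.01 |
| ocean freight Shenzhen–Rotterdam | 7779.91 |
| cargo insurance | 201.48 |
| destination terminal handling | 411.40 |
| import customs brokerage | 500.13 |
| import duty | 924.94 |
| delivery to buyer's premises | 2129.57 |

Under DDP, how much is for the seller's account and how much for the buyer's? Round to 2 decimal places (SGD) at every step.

Seller: SGD 377581.77; buyer: SGD 0.00

DDP: the seller bears all costs including import duty.
Seller's account: goods 365352.33 + inland to port 282.01 + freight 7779.91 + insurance 201.48 + destination terminal 411.40 + brokerage 500.13 + duty 924.94 + delivery 2129.57 = 377581.77
Buyer's account: 0.00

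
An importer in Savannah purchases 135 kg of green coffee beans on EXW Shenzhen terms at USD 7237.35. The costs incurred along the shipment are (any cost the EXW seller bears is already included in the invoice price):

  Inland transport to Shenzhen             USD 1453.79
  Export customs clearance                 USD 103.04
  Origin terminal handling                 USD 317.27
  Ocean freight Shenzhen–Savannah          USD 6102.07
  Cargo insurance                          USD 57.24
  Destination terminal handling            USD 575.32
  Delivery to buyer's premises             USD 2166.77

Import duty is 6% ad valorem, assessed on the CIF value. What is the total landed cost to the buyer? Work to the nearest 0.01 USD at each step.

EXW: the seller makes goods available at their premises; the buyer bears all onward costs.
CIF value = EXW price + inland to port + export clearance + origin terminal + freight + insurance = 7237.35 + 1453.79 + 103.04 + 317.27 + 6102.07 + 57.24 = 15270.76
Import duty = 15270.76 × 6% = 916.25
Buyer bears: inland to port 1453.79 + export clearance 103.04 + origin terminal 317.27 + freight 6102.07 + insurance 57.24 + destination terminal 575.32 + delivery 2166.77 + duty 916.25 = 11691.75
Landed cost = invoice 7237.35 + 11691.75 = 18929.10

Total landed cost: USD 18929.10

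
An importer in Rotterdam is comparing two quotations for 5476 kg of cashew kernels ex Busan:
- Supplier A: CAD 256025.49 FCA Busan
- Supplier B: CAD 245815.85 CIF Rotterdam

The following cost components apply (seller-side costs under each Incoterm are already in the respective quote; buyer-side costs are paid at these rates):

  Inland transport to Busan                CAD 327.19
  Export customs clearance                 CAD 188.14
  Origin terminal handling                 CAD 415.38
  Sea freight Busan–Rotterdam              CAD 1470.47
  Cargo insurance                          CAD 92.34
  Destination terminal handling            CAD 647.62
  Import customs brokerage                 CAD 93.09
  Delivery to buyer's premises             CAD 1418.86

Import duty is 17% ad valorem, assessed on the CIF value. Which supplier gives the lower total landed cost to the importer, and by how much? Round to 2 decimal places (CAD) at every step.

Supplier A (FCA):
CIF value = FCA price + origin terminal + freight + insurance = 256025.49 + 415.38 + 1470.47 + 92.34 = 258003.68
Import duty = 258003.68 × 17% = 43860.63
Buyer bears (A): 415.38 + 1470.47 + 92.34 + 647.62 + 93.09 + 1418.86 = 4137.76
Landed cost (A) = invoice 256025.49 + 4137.76 + duty 43860.63 = 304023.88
Supplier B (CIF):
The CIF price already equals the CIF value: 245815.85
Import duty = 245815.85 × 17% = 41788.69
Buyer bears (B): 647.62 + 93.09 + 1418.86 = 2159.57
Landed cost (B) = invoice 245815.85 + 2159.57 + duty 41788.69 = 289764.11
Difference = |304023.88 − 289764.11| = 14259.77

Supplier B is cheaper by CAD 14259.77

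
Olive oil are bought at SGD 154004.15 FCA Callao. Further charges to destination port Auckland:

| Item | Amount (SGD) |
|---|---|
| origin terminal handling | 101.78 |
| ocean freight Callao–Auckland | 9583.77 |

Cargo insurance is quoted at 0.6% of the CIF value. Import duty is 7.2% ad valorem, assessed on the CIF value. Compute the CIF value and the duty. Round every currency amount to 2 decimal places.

Let C be the CIF value. C = FCA price + pre-shipment costs + freight + 0.6% × C
C − 0.6% × C = 154004.15 + 101.78 + 9583.77
0.994 × C = 163689.70
C = 163689.70 / 0.994 = 164677.77
Insurance premium = 0.6% × 164677.77 = 988.07
Import duty = 164677.77 × 7.2% = 11856.80

CIF value: SGD 164677.77; import duty: SGD 11856.80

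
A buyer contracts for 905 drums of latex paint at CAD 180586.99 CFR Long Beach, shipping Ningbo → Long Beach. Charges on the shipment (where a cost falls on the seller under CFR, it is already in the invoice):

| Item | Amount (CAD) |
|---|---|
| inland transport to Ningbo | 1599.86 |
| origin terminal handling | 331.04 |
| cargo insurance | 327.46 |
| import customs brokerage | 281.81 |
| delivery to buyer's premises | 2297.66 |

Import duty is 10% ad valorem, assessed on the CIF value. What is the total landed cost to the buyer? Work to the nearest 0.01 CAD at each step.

CFR: the seller pays costs through ocean freight to the destination port, but not insurance.
Already in the invoice (seller's account under CFR): inland to port, origin terminal — exclude.
CIF value = CFR price + insurance = 180586.99 + 327.46 = 180914.45
Import duty = 180914.45 × 10% = 18091.45
Buyer bears: insurance 327.46 + brokerage 281.81 + delivery 2297.66 + duty 18091.45 = 20998.38
Landed cost = invoice 180586.99 + 20998.38 = 201585.37

Total landed cost: CAD 201585.37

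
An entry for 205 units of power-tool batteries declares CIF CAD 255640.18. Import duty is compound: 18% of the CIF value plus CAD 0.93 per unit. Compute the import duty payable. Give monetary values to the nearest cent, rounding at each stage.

Import duty: CAD 46205.88

Ad valorem component: 255640.18 × 18% = 46015.23
Specific component: 205 × 0.93 = 190.65
Import duty = 46015.23 + 190.65 = 46205.88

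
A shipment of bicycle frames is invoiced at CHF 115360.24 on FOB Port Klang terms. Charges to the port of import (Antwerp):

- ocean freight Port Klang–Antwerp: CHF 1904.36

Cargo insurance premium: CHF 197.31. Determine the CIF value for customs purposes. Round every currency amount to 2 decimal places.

CIF value: CHF 117461.91

CIF = FOB price + freight + insurance
CIF = 115360.24 + 1904.36 + 197.31 = 117461.91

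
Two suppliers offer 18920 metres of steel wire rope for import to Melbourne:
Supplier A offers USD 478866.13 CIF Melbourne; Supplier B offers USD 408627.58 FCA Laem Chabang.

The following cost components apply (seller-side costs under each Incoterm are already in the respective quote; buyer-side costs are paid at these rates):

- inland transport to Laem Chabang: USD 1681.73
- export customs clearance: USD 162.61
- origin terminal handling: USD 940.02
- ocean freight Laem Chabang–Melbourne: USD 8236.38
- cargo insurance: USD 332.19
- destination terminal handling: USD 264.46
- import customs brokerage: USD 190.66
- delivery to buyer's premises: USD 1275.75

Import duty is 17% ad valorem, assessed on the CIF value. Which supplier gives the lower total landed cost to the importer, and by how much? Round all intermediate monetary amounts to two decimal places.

Supplier B is cheaper by USD 71054.05

Supplier A (CIF):
The CIF price already equals the CIF value: 478866.13
Import duty = 478866.13 × 17% = 81407.24
Buyer bears (A): 264.46 + 190.66 + 1275.75 = 1730.87
Landed cost (A) = invoice 478866.13 + 1730.87 + duty 81407.24 = 562004.24
Supplier B (FCA):
CIF value = FCA price + origin terminal + freight + insurance = 408627.58 + 940.02 + 8236.38 + 332.19 = 418136.17
Import duty = 418136.17 × 17% = 71083.15
Buyer bears (B): 940.02 + 8236.38 + 332.19 + 264.46 + 190.66 + 1275.75 = 11239.46
Landed cost (B) = invoice 408627.58 + 11239.46 + duty 71083.15 = 490950.19
Difference = |562004.24 − 490950.19| = 71054.05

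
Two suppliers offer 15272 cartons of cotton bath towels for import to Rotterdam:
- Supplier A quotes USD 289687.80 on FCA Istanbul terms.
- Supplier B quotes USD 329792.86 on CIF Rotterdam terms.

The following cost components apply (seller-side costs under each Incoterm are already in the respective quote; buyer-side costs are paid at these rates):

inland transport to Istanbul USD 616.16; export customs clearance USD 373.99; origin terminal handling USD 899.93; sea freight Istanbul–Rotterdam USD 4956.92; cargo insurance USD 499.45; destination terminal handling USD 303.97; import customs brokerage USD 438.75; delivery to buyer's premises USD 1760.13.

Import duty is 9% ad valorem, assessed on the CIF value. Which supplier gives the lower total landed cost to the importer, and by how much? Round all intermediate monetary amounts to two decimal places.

Supplier A is cheaper by USD 36786.15

Supplier A (FCA):
CIF value = FCA price + origin terminal + freight + insurance = 289687.80 + 899.93 + 4956.92 + 499.45 = 296044.10
Import duty = 296044.10 × 9% = 26643.97
Buyer bears (A): 899.93 + 4956.92 + 499.45 + 303.97 + 438.75 + 1760.13 = 8859.15
Landed cost (A) = invoice 289687.80 + 8859.15 + duty 26643.97 = 325190.92
Supplier B (CIF):
The CIF price already equals the CIF value: 329792.86
Import duty = 329792.86 × 9% = 29681.36
Buyer bears (B): 303.97 + 438.75 + 1760.13 = 2502.85
Landed cost (B) = invoice 329792.86 + 2502.85 + duty 29681.36 = 361977.07
Difference = |325190.92 − 361977.07| = 36786.15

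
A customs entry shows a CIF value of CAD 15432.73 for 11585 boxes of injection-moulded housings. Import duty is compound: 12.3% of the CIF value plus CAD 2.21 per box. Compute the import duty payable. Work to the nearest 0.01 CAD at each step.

Import duty: CAD 27501.08

Ad valorem component: 15432.73 × 12.3% = 1898.23
Specific component: 11585 × 2.21 = 25602.85
Import duty = 1898.23 + 25602.85 = 27501.08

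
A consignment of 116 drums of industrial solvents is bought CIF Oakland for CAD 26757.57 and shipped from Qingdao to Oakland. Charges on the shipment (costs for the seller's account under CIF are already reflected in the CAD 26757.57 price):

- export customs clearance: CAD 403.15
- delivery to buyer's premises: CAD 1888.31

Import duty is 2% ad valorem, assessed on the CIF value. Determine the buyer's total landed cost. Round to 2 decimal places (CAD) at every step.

CIF: the seller pays costs through ocean freight and marine insurance to the destination port.
Already in the invoice (seller's account under CIF): export clearance — exclude.
The CIF price already equals the CIF value: 26757.57
Import duty = 26757.57 × 2% = 535.15
Buyer bears: delivery 1888.31 + duty 535.15 = 2423.46
Landed cost = invoice 26757.57 + 2423.46 = 29181.03

Total landed cost: CAD 29181.03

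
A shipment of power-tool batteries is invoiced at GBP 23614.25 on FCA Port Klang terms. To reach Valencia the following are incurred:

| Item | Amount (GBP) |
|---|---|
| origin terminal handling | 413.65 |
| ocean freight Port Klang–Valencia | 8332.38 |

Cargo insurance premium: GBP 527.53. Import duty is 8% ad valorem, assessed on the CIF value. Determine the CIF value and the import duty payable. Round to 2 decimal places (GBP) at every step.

CIF value: GBP 32887.81; import duty: GBP 2631.02

CIF = FCA price + pre-shipment costs + freight + insurance
CIF = 23614.25 + 413.65 + 8332.38 + 527.53 = 32887.81
Import duty = 32887.81 × 8% = 2631.02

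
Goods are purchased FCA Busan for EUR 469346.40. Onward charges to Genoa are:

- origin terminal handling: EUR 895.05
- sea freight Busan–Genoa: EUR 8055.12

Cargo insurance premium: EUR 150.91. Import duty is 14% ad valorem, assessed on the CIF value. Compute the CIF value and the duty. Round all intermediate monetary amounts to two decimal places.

CIF = FCA price + pre-shipment costs + freight + insurance
CIF = 469346.40 + 895.05 + 8055.12 + 150.91 = 478447.48
Import duty = 478447.48 × 14% = 66982.65

CIF value: EUR 478447.48; import duty: EUR 66982.65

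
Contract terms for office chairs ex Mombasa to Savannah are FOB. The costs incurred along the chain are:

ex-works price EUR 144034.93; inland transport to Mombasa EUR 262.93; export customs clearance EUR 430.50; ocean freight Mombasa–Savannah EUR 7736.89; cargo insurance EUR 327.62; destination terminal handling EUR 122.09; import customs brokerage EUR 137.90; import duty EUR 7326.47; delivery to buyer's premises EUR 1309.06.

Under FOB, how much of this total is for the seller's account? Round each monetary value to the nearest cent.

Seller's account: EUR 144728.36

FOB: the seller bears costs until goods are on board at the origin port; the buyer bears freight, insurance and all costs thereafter.
Seller's account: goods 144034.93 + inland to port 262.93 + export clearance 430.50 = 144728.36
Buyer's account: freight 7736.89 + insurance 327.62 + destination terminal 122.09 + brokerage 137.90 + duty 7326.47 + delivery 1309.06 = 16960.03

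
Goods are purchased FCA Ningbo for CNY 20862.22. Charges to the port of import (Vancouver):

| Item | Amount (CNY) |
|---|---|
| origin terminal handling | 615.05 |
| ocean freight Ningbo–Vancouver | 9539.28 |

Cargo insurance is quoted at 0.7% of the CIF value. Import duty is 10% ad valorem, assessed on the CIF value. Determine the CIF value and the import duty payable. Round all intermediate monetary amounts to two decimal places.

CIF value: CNY 31235.20; import duty: CNY 3123.52

Let C be the CIF value. C = FCA price + pre-shipment costs + freight + 0.7% × C
C − 0.7% × C = 20862.22 + 615.05 + 9539.28
0.993 × C = 31016.55
C = 31016.55 / 0.993 = 31235.20
Insurance premium = 0.7% × 31235.20 = 218.65
Import duty = 31235.20 × 10% = 3123.52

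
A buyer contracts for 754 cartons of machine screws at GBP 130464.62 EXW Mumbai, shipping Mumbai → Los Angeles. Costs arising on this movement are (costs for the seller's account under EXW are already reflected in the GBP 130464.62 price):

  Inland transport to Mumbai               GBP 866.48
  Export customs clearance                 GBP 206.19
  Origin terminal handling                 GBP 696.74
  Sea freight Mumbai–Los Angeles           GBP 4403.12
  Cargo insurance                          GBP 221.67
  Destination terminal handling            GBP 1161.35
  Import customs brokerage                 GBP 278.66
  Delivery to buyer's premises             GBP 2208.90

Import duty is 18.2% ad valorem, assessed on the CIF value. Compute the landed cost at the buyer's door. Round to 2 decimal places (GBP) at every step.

EXW: the seller makes goods available at their premises; the buyer bears all onward costs.
CIF value = EXW price + inland to port + export clearance + origin terminal + freight + insurance = 130464.62 + 866.48 + 206.19 + 696.74 + 4403.12 + 221.67 = 136858.82
Import duty = 136858.82 × 18.2% = 24908.31
Buyer bears: inland to port 866.48 + export clearance 206.19 + origin terminal 696.74 + freight 4403.12 + insurance 221.67 + destination terminal 1161.35 + brokerage 278.66 + delivery 2208.90 + duty 24908.31 = 34951.42
Landed cost = invoice 130464.62 + 34951.42 = 165416.04

Total landed cost: GBP 165416.04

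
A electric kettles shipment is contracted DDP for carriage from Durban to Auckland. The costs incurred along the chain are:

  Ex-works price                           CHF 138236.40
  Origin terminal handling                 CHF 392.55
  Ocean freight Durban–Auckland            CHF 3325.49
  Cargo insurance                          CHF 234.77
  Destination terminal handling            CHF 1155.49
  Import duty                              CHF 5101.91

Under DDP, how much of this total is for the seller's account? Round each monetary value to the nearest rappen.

DDP: the seller bears all costs including import duty.
Seller's account: goods 138236.40 + origin terminal 392.55 + freight 3325.49 + insurance 234.77 + destination terminal 1155.49 + duty 5101.91 = 148446.61
Buyer's account: 0.00

Seller's account: CHF 148446.61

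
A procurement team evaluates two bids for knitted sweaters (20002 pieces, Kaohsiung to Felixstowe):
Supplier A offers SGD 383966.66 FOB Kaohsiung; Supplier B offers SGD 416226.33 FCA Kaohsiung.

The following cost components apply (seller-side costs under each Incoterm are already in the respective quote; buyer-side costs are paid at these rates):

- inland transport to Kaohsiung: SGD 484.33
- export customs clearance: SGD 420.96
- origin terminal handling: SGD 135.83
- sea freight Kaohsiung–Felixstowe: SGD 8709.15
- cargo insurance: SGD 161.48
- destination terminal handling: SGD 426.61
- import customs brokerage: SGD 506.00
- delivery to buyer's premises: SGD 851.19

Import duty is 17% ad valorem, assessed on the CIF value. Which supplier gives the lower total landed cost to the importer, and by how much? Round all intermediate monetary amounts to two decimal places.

Supplier A is cheaper by SGD 37902.73

Supplier A (FOB):
CIF value = FOB price + freight + insurance = 383966.66 + 8709.15 + 161.48 = 392837.29
Import duty = 392837.29 × 17% = 66782.34
Buyer bears (A): 8709.15 + 161.48 + 426.61 + 506.00 + 851.19 = 10654.43
Landed cost (A) = invoice 383966.66 + 10654.43 + duty 66782.34 = 461403.43
Supplier B (FCA):
CIF value = FCA price + origin terminal + freight + insurance = 416226.33 + 135.83 + 8709.15 + 161.48 = 425232.79
Import duty = 425232.79 × 17% = 72289.57
Buyer bears (B): 135.83 + 8709.15 + 161.48 + 426.61 + 506.00 + 851.19 = 10790.26
Landed cost (B) = invoice 416226.33 + 10790.26 + duty 72289.57 = 499306.16
Difference = |461403.43 − 499306.16| = 37902.73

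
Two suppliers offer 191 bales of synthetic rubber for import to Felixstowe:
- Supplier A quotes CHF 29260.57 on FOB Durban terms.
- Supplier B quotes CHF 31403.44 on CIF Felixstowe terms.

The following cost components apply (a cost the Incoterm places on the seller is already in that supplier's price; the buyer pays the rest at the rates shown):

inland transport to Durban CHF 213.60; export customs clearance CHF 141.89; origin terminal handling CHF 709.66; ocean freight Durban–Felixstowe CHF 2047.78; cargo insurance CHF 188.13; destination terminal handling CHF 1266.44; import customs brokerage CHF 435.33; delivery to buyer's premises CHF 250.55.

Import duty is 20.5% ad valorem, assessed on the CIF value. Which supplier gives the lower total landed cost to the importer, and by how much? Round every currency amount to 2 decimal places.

Supplier B is cheaper by CHF 112.11

Supplier A (FOB):
CIF value = FOB price + freight + insurance = 29260.57 + 2047.78 + 188.13 = 31496.48
Import duty = 31496.48 × 20.5% = 6456.78
Buyer bears (A): 2047.78 + 188.13 + 1266.44 + 435.33 + 250.55 = 4188.23
Landed cost (A) = invoice 29260.57 + 4188.23 + duty 6456.78 = 39905.58
Supplier B (CIF):
The CIF price already equals the CIF value: 31403.44
Import duty = 31403.44 × 20.5% = 6437.71
Buyer bears (B): 1266.44 + 435.33 + 250.55 = 1952.32
Landed cost (B) = invoice 31403.44 + 1952.32 + duty 6437.71 = 39793.47
Difference = |39905.58 − 39793.47| = 112.11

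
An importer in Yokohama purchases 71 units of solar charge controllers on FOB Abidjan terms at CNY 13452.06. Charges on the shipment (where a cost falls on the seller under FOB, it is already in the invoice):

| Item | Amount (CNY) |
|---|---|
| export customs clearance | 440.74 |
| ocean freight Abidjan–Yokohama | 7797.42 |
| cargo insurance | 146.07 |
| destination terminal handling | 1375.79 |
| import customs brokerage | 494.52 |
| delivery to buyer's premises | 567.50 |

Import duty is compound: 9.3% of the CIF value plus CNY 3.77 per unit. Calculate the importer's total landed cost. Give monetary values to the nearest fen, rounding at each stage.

Total landed cost: CNY 26090.82

FOB: the seller bears costs until goods are on board at the origin port; the buyer bears freight, insurance and all costs thereafter.
Already in the invoice (seller's account under FOB): export clearance — exclude.
CIF value = FOB price + freight + insurance = 13452.06 + 7797.42 + 146.07 = 21395.55
Ad valorem component: 21395.55 × 9.3% = 1989.79
Specific component: 71 × 3.77 = 267.67
Import duty = 1989.79 + 267.67 = 2257.46
Buyer bears: freight 7797.42 + insurance 146.07 + destination terminal 1375.79 + brokerage 494.52 + delivery 567.50 + duty 2257.46 = 12638.76
Landed cost = invoice 13452.06 + 12638.76 = 26090.82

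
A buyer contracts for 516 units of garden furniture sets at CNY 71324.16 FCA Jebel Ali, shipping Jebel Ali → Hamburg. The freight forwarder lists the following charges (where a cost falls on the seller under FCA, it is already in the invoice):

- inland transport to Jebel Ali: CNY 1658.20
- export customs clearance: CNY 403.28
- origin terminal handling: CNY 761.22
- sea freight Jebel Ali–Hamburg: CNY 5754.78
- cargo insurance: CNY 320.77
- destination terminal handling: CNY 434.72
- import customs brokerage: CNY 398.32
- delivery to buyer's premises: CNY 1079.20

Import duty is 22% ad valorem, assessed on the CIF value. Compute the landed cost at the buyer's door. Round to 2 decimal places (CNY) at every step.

FCA: the seller delivers export-cleared goods to the carrier; the buyer bears costs from that point.
Already in the invoice (seller's account under FCA): inland to port, export clearance — exclude.
CIF value = FCA price + origin terminal + freight + insurance = 71324.16 + 761.22 + 5754.78 + 320.77 = 78160.93
Import duty = 78160.93 × 22% = 17195.40
Buyer bears: origin terminal 761.22 + freight 5754.78 + insurance 320.77 + destination terminal 434.72 + brokerage 398.32 + delivery 1079.20 + duty 17195.40 = 25944.41
Landed cost = invoice 71324.16 + 25944.41 = 97268.57

Total landed cost: CNY 97268.57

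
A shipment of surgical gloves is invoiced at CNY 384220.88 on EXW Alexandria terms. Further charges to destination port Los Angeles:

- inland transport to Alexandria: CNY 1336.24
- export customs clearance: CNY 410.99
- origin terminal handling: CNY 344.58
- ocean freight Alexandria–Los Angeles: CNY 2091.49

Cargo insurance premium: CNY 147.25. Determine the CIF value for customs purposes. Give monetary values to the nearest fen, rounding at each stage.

CIF value: CNY 388551.43

CIF = EXW price + pre-shipment costs + freight + insurance
CIF = 384220.88 + 1336.24 + 410.99 + 344.58 + 2091.49 + 147.25 = 388551.43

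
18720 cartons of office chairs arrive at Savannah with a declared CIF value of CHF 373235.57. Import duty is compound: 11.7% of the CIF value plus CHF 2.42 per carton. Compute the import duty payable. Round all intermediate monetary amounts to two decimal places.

Import duty: CHF 88970.96

Ad valorem component: 373235.57 × 11.7% = 43668.56
Specific component: 18720 × 2.42 = 45302.40
Import duty = 43668.56 + 45302.40 = 88970.96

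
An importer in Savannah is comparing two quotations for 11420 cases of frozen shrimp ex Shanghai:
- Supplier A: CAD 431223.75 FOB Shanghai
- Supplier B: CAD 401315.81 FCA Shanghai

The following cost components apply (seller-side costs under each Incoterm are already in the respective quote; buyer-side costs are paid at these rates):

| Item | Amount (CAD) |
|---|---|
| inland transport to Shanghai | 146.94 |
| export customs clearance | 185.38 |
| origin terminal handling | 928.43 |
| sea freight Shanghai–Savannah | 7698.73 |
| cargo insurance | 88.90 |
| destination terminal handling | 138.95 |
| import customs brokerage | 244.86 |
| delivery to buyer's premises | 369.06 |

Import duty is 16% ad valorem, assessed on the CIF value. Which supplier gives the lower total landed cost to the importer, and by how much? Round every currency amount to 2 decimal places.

Supplier B is cheaper by CAD 33616.23

Supplier A (FOB):
CIF value = FOB price + freight + insurance = 431223.75 + 7698.73 + 88.90 = 439011.38
Import duty = 439011.38 × 16% = 70241.82
Buyer bears (A): 7698.73 + 88.90 + 138.95 + 244.86 + 369.06 = 8540.50
Landed cost (A) = invoice 431223.75 + 8540.50 + duty 70241.82 = 510006.07
Supplier B (FCA):
CIF value = FCA price + origin terminal + freight + insurance = 401315.81 + 928.43 + 7698.73 + 88.90 = 410031.87
Import duty = 410031.87 × 16% = 65605.10
Buyer bears (B): 928.43 + 7698.73 + 88.90 + 138.95 + 244.86 + 369.06 = 9468.93
Landed cost (B) = invoice 401315.81 + 9468.93 + duty 65605.10 = 476389.84
Difference = |510006.07 − 476389.84| = 33616.23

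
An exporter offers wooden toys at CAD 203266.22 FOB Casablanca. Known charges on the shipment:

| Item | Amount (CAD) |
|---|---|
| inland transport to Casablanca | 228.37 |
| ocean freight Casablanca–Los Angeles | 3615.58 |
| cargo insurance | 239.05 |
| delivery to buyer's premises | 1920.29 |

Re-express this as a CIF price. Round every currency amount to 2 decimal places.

CIF price: CAD 207120.85

Not relevant to the conversion: inland to port — on the seller under both FOB and CIF; already in the FOB price and stays in the CIF price. delivery — on the buyer under both terms; not part of either seller's price.
From FOB to CIF, the seller additionally bears: freight, insurance.
CIF price = 203266.22 + 3615.58 + 239.05 = 207120.85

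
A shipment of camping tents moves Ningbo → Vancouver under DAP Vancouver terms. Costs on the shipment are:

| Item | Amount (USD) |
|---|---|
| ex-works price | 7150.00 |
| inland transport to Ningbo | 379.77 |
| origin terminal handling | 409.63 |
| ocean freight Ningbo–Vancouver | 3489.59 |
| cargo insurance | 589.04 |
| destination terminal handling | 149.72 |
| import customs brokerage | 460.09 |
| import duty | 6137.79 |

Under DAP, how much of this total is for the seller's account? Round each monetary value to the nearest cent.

Seller's account: USD 12167.75

DAP: the seller bears all costs to the named destination except import duty and clearance.
Seller's account: goods 7150.00 + inland to port 379.77 + origin terminal 409.63 + freight 3489.59 + insurance 589.04 + destination terminal 149.72 = 12167.75
Buyer's account: brokerage 460.09 + duty 6137.79 = 6597.88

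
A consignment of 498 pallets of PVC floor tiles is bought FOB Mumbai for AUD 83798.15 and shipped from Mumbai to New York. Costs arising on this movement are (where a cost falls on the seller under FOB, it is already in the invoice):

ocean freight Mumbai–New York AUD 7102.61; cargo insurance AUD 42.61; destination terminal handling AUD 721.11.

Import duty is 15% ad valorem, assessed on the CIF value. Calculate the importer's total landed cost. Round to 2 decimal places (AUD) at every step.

Total landed cost: AUD 105305.99

FOB: the seller bears costs until goods are on board at the origin port; the buyer bears freight, insurance and all costs thereafter.
CIF value = FOB price + freight + insurance = 83798.15 + 7102.61 + 42.61 = 90943.37
Import duty = 90943.37 × 15% = 13641.51
Buyer bears: freight 7102.61 + insurance 42.61 + destination terminal 721.11 + duty 13641.51 = 21507.84
Landed cost = invoice 83798.15 + 21507.84 = 105305.99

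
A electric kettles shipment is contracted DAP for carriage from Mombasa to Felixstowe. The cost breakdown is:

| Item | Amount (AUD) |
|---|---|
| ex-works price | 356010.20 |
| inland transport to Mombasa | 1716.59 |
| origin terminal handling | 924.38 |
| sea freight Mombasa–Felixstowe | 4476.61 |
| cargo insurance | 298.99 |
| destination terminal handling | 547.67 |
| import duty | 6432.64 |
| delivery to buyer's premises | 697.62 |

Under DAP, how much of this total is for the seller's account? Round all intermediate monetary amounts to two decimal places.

Seller's account: AUD 364672.06

DAP: the seller bears all costs to the named destination except import duty and clearance.
Seller's account: goods 356010.20 + inland to port 1716.59 + origin terminal 924.38 + freight 4476.61 + insurance 298.99 + destination terminal 547.67 + delivery 697.62 = 364672.06
Buyer's account: duty 6432.64 = 6432.64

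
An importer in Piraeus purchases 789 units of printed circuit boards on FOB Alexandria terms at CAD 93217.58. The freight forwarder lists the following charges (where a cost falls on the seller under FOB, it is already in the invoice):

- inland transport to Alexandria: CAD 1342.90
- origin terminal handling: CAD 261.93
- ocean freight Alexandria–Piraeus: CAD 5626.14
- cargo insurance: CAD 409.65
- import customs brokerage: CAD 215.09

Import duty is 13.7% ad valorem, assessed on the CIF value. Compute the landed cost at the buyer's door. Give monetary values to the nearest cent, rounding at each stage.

FOB: the seller bears costs until goods are on board at the origin port; the buyer bears freight, insurance and all costs thereafter.
Already in the invoice (seller's account under FOB): inland to port, origin terminal — exclude.
CIF value = FOB price + freight + insurance = 93217.58 + 5626.14 + 409.65 = 99253.37
Import duty = 99253.37 × 13.7% = 13597.71
Buyer bears: freight 5626.14 + insurance 409.65 + brokerage 215.09 + duty 13597.71 = 19848.59
Landed cost = invoice 93217.58 + 19848.59 = 113066.17

Total landed cost: CAD 113066.17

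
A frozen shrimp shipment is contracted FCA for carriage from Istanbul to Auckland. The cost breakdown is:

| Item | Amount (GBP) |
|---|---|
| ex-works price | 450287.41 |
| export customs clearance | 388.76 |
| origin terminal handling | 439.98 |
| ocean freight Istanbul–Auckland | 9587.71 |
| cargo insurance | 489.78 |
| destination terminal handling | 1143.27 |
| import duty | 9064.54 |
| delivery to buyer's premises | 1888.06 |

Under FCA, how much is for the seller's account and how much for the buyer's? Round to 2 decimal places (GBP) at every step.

FCA: the seller delivers export-cleared goods to the carrier; the buyer bears costs from that point.
Seller's account: goods 450287.41 + export clearance 388.76 = 450676.17
Buyer's account: origin terminal 439.98 + freight 9587.71 + insurance 489.78 + destination terminal 1143.27 + duty 9064.54 + delivery 1888.06 = 22613.34

Seller: GBP 450676.17; buyer: GBP 22613.34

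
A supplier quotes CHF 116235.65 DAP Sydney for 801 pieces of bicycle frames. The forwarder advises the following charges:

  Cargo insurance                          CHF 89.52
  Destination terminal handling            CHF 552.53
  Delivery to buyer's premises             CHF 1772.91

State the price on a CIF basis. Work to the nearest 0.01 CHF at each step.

CIF price: CHF 113910.21

Not relevant to the conversion: insurance — on the seller under both DAP and CIF; already in the DAP price and stays in the CIF price.
From DAP to CIF, the seller no longer bears: destination terminal, delivery.
CIF price = 116235.65 − 552.53 − 1772.91 = 113910.21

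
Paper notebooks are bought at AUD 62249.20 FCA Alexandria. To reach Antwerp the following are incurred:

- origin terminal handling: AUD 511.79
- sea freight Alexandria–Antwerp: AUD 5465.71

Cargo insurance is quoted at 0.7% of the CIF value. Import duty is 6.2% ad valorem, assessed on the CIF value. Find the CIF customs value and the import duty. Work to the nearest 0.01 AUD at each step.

CIF value: AUD 68707.65; import duty: AUD 4259.87

Let C be the CIF value. C = FCA price + pre-shipment costs + freight + 0.7% × C
C − 0.7% × C = 62249.20 + 511.79 + 5465.71
0.993 × C = 68226.70
C = 68226.70 / 0.993 = 68707.65
Insurance premium = 0.7% × 68707.65 = 480.95
Import duty = 68707.65 × 6.2% = 4259.87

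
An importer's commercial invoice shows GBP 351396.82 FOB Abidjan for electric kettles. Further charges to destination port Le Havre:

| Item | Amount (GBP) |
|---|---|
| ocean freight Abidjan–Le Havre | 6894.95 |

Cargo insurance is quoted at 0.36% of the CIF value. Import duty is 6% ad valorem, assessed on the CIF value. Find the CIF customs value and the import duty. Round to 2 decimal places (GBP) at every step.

CIF value: GBP 359586.28; import duty: GBP 21575.18

Let C be the CIF value. C = FOB price + freight + 0.36% × C
C − 0.36% × C = 351396.82 + 6894.95
0.9964 × C = 358291.77
C = 358291.77 / 0.9964 = 359586.28
Insurance premium = 0.36% × 359586.28 = 1294.51
Import duty = 359586.28 × 6% = 21575.18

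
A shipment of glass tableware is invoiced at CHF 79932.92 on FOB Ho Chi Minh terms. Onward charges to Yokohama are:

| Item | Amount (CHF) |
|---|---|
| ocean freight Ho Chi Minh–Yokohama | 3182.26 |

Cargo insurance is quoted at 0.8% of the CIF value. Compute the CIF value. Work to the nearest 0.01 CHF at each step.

CIF value: CHF 83785.46

Let C be the CIF value. C = FOB price + freight + 0.8% × C
C − 0.8% × C = 79932.92 + 3182.26
0.992 × C = 83115.18
C = 83115.18 / 0.992 = 83785.46
Insurance premium = 0.8% × 83785.46 = 670.28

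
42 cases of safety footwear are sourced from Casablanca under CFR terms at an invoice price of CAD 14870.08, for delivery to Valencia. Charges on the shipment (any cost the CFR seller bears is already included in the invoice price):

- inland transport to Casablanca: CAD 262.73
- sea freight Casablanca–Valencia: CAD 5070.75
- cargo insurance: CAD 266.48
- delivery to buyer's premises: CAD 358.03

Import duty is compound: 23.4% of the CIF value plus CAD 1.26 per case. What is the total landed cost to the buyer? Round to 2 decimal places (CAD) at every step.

CFR: the seller pays costs through ocean freight to the destination port, but not insurance.
Already in the invoice (seller's account under CFR): inland to port, freight — exclude.
CIF value = CFR price + insurance = 14870.08 + 266.48 = 15136.56
Ad valorem component: 15136.56 × 23.4% = 3541.96
Specific component: 42 × 1.26 = 52.92
Import duty = 3541.96 + 52.92 = 3594.88
Buyer bears: insurance 266.48 + delivery 358.03 + duty 3594.88 = 4219.39
Landed cost = invoice 14870.08 + 4219.39 = 19089.47

Total landed cost: CAD 19089.47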